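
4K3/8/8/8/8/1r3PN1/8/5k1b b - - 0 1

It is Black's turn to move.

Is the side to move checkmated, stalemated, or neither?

Black to move; black king on f1.
In check: yes, from the white knight on g3.
Legal moves for Black: Kg2, Kf2, Kg1, Ke1.
Black is in check but has 4 legal moves → neither.

neither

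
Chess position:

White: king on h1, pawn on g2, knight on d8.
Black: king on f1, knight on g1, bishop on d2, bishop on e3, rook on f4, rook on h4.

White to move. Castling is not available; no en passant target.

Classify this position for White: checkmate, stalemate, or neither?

checkmate

White to move; white king on h1.
In check: yes, from the black rook on h4.
King squares — g1: attacked by Kf1; g2: own pawn; h2: attacked by Rh4.
Legal moves for White: none.
In check with no legal moves → checkmate.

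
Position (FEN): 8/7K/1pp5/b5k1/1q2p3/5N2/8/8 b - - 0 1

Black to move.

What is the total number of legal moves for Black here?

Black to move; king on g5.
In check: yes, from the white knight on f3.
Legal moves: Kf6, Kh5, Kf5, Kg4, Kf4, exf3.
Count: 6.

6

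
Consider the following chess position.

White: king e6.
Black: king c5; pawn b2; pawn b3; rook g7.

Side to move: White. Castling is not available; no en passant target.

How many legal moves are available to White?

White to move; king on e6.
In check: no.
Legal moves: Kf6, Kf5, Ke5.
Count: 3.

3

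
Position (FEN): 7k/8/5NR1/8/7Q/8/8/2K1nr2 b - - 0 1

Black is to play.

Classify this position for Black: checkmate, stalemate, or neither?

checkmate

Black to move; black king on h8.
In check: yes, from the white queen on h4.
King squares — g7: attacked by Rg6; h7: attacked by Qh4; g8: attacked by Nf6.
Legal moves for Black: none.
In check with no legal moves → checkmate.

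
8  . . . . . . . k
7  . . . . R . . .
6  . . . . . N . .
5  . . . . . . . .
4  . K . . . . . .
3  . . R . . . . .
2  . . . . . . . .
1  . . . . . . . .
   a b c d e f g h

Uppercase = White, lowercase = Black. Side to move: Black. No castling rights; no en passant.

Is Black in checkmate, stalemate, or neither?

stalemate

Black to move; black king on h8.
In check: no.
King squares — g7: attacked by Re7; h7: attacked by Nf6; g8: attacked by Nf6.
Legal moves for Black: none.
Not in check and no legal moves → stalemate.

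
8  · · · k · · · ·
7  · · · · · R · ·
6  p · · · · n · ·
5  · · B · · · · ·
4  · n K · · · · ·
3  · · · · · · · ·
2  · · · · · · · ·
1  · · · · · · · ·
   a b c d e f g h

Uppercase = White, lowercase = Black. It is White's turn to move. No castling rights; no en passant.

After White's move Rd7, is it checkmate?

no

After Rd7: black king on d8; in check: yes, from the white rook on d7.
Black has 4 legal replies: Ke8, Kc8, Kxd7, Nxd7.
In check but a legal move exists → not checkmate.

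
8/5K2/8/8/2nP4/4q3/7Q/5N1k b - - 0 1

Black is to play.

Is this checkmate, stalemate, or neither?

Black to move; black king on h1.
In check: yes, from the white queen on h2.
King squares — g1: attacked by Qh2; g2: attacked by Qh2; h2: attacked by Nf1.
Legal moves for Black: none.
In check with no legal moves → checkmate.

checkmate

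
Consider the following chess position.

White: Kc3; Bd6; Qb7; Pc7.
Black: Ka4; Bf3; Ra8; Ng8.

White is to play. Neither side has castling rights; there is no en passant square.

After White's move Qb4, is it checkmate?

yes

After Qb4: black king on a4; in check: yes, from the white queen on b4.
King squares — a3: attacked by Qb4; b3: attacked by Kc3; b4: attacked by Kc3; a5: attacked by Qb4; b5: attacked by Qb4.
Black has no legal moves → checkmate.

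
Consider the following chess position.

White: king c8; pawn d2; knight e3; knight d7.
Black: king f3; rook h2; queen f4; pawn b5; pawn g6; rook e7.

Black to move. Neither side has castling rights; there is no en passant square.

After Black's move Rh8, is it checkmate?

no

After Rh8: white king on c8; in check: yes, from the black rook on h8.
White has 2 legal replies: Kb7, Nf8.
In check but a legal move exists → not checkmate.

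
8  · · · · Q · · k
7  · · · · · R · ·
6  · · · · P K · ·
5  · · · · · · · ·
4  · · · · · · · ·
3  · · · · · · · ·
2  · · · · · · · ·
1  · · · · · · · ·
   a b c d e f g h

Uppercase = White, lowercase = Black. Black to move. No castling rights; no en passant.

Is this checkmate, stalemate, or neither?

checkmate

Black to move; black king on h8.
In check: yes, from the white queen on e8.
King squares — g7: attacked by Kf6; h7: attacked by Rf7; g8: attacked by Qe8.
Legal moves for Black: none.
In check with no legal moves → checkmate.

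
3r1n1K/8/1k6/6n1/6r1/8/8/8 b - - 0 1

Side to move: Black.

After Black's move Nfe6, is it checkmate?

yes

After Nfe6: white king on h8; in check: yes, from the black rook on d8.
King squares — g7: attacked by Ne6; h7: attacked by Ng5; g8: attacked by Rd8.
White has no legal moves → checkmate.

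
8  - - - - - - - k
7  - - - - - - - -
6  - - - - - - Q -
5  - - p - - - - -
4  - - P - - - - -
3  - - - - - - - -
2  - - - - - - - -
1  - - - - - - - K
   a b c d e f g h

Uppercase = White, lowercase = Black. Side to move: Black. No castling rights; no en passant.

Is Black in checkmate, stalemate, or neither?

stalemate

Black to move; black king on h8.
In check: no.
King squares — g7: attacked by Qg6; h7: attacked by Qg6; g8: attacked by Qg6.
Legal moves for Black: none.
Not in check and no legal moves → stalemate.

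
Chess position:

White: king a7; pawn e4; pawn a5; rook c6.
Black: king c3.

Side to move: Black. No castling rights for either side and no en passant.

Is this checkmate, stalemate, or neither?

neither

Black to move; black king on c3.
In check: yes, from the white rook on c6.
Legal moves for Black: Kd4, Kb4, Kd3, Kb3, Kd2, Kb2.
Black is in check but has 6 legal moves → neither.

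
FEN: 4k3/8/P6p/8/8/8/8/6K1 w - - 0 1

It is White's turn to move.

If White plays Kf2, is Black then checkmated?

no

After Kf2: black king on e8; in check: no.
Black is not in check, so this cannot be checkmate.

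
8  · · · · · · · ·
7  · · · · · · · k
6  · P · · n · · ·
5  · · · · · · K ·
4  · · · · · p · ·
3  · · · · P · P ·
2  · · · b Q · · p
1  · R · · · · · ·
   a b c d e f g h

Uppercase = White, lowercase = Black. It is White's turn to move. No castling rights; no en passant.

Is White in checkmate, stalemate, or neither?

White to move; white king on g5.
In check: yes, from the black knight on e6.
Legal moves for White: Kf6, Kh5, Kf5, Kh4, Kg4.
White is in check but has 5 legal moves → neither.

neither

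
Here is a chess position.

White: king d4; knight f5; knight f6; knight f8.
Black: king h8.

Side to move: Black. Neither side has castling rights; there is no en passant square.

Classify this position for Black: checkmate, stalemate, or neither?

stalemate

Black to move; black king on h8.
In check: no.
King squares — g7: attacked by Nf5; h7: attacked by Nf6; g8: attacked by Nf6.
Legal moves for Black: none.
Not in check and no legal moves → stalemate.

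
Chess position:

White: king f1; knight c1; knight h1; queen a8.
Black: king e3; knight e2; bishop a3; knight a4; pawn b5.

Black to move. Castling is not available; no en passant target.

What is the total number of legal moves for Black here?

Black to move; king on e3.
In check: no.
Legal moves: Nb6, Nc5, Nac3, Nb2, Kf4, Kd4, Kd2, Bf8, Be7, Bd6, Bc5, Bb4, Bb2, Bxc1, Nf4, Nd4, Ng3+, Nec3, Ng1, Nxc1, b4.
Count: 21.

21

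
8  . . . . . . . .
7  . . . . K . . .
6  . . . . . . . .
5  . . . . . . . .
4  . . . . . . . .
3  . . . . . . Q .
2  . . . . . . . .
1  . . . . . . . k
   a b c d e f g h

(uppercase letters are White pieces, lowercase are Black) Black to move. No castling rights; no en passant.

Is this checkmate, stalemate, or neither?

Black to move; black king on h1.
In check: no.
King squares — g1: attacked by Qg3; g2: attacked by Qg3; h2: attacked by Qg3.
Legal moves for Black: none.
Not in check and no legal moves → stalemate.

stalemate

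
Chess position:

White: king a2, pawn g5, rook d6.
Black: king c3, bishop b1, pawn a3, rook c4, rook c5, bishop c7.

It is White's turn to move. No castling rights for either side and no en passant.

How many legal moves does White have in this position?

3

White to move; king on a2.
In check: yes, from the black bishop on b1.
Legal moves: Kxa3, Kxb1, Ka1.
Count: 3.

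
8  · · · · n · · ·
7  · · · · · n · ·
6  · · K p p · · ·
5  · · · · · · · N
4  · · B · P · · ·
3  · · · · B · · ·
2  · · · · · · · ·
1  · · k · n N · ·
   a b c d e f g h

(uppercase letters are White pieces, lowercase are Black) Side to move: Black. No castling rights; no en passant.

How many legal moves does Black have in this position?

4

Black to move; king on c1.
In check: yes, from the white bishop on e3.
Legal moves: Kc2, Kb2, Kd1, Kb1.
Count: 4.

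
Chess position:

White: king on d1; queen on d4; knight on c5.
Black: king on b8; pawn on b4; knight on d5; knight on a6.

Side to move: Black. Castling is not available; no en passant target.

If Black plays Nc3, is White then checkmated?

After Nc3: white king on d1; in check: yes, from the black knight on c3.
White has 5 legal replies: Kd2, Kc2, Ke1, Kc1, Qxc3.
In check but a legal move exists → not checkmate.

no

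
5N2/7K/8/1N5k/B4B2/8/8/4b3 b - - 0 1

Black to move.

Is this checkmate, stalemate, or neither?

Black to move; black king on h5.
In check: no.
Legal moves for Black: Kh4, Kg4, Ba5, Bh4, Bb4, Bg3, Bc3, Bf2, Bd2.
Black has 9 legal moves and is not in check → neither.

neither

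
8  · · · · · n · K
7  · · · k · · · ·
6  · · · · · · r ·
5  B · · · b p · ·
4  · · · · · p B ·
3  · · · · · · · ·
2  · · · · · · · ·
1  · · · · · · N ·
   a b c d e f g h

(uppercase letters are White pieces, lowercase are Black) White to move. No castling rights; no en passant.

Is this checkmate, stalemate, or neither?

checkmate

White to move; white king on h8.
In check: yes, from the black bishop on e5.
King squares — g7: attacked by Be5; h7: attacked by Nf8; g8: attacked by Rg6.
Legal moves for White: none.
In check with no legal moves → checkmate.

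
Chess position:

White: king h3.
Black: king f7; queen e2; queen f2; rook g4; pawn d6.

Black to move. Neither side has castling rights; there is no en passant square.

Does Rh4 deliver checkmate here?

After Rh4: white king on h3; in check: yes, from the black rook on h4.
King squares — g2: attacked by Qf2; h2: attacked by Qf2; g3: attacked by Qf2; g4: attacked by Qe2; h4: attacked by Qf2.
White has no legal moves → checkmate.

yes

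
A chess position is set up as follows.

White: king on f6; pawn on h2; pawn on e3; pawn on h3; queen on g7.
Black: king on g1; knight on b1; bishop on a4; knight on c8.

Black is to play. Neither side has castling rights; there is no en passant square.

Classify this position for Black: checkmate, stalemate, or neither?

neither

Black to move; black king on g1.
In check: yes, from the white queen on g7.
King squares — f1: available; h1: available; f2: available; g2: attacked by Qg7; h2: available.
Legal moves for Black: Kxh2, Kf2, Kh1, Kf1.
Black is in check but has 4 legal moves → neither.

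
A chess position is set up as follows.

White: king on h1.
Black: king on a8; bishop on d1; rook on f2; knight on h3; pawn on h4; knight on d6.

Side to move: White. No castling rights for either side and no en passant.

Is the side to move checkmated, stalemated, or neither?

stalemate

White to move; white king on h1.
In check: no.
King squares — g1: attacked by Nh3; g2: attacked by Rf2; h2: attacked by Rf2.
Legal moves for White: none.
Not in check and no legal moves → stalemate.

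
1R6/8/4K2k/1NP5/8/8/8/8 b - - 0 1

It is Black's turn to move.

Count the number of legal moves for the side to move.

5

Black to move; king on h6.
In check: no.
Legal moves: Kh7, Kg7, Kg6, Kh5, Kg5.
Count: 5.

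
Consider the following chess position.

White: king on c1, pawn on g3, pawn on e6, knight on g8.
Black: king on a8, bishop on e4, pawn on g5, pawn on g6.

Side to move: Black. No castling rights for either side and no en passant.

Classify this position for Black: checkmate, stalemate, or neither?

neither

Black to move; black king on a8.
In check: no.
Legal moves for Black: Kb8, Kb7, Ka7, Bb7, Bc6, Bf5, Bd5, Bf3, Bd3, Bg2, Bc2, Bh1, Bb1, g4.
Black has 14 legal moves and is not in check → neither.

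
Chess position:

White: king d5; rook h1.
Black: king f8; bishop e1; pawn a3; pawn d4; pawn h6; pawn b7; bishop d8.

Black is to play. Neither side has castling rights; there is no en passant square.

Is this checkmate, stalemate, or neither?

Black to move; black king on f8.
In check: no.
Legal moves for Black include: Kg8, Ke8, Kg7, Kf7, Ke7, Be7, Bc7, Bf6, Bb6, Bg5, Bda5, Bdh4, Bea5, Beh4, Bb4, Bg3, Bc3, Bf2, ... (list truncated; more exist).
Black has legal moves and is not in check → neither.

neither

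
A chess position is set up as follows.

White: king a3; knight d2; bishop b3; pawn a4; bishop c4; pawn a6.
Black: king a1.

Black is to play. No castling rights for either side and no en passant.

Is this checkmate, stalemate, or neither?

stalemate

Black to move; black king on a1.
In check: no.
King squares — b1: attacked by Nd2; a2: attacked by Ka3; b2: attacked by Ka3.
Legal moves for Black: none.
Not in check and no legal moves → stalemate.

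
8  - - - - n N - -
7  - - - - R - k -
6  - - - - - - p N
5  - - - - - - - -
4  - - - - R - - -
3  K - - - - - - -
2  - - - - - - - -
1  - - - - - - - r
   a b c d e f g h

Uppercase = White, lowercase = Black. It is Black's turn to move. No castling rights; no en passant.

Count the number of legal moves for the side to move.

4

Black to move; king on g7.
In check: yes, from the white rook on e7.
Legal moves: Kh8, Kxf8, Kxh6, Kf6.
Count: 4.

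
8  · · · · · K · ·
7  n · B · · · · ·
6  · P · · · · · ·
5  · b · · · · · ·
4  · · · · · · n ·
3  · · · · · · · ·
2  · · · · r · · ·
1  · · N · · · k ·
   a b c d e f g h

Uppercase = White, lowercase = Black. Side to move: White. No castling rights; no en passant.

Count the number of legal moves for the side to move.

16

White to move; king on f8.
In check: no.
Legal moves: Kg8, Kg7, Kf7, Bd8, Bb8, Bd6, Be5, Bf4, Bg3, Bh2+, Nd3, Nb3, Nxe2+, Na2, bxa7, b7.
Count: 16.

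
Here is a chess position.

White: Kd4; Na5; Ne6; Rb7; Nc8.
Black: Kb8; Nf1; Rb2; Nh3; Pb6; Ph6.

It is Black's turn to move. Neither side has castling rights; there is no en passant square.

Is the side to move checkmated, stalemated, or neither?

neither

Black to move; black king on b8.
In check: yes, from the white rook on b7.
King squares — a7: attacked by Rb7; b7: attacked by Na5; c7: attacked by Ne6; a8: available; c8: available.
Legal moves for Black: Kxc8, Ka8.
Black is in check but has 2 legal moves → neither.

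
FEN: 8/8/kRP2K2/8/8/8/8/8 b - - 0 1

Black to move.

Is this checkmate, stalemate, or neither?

neither

Black to move; black king on a6.
In check: yes, from the white rook on b6.
Legal moves for Black: Ka7, Kxb6, Ka5.
Black is in check but has 3 legal moves → neither.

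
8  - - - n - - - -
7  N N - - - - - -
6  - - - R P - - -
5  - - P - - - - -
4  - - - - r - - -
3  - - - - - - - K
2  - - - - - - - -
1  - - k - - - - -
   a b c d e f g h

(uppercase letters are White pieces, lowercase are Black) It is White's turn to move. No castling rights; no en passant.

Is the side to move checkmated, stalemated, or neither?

White to move; white king on h3.
In check: no.
Legal moves for White include: Nxd8, Na5, Nc8, Nc6, Nb5, Rxd8, Rd7, Rc6, Rb6, Ra6, Rd5, Rd4, Rd3, Rd2, Rd1+, Kg3, Kh2, Kg2, ... (list truncated; more exist).
White has legal moves and is not in check → neither.

neither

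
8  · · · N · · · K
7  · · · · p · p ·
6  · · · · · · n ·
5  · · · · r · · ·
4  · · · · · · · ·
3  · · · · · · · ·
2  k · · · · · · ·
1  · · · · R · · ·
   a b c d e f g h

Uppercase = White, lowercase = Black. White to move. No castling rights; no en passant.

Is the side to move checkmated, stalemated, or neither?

neither

White to move; white king on h8.
In check: yes, from the black knight on g6.
Legal moves for White: Kg8, Kh7, Kxg7.
White is in check but has 3 legal moves → neither.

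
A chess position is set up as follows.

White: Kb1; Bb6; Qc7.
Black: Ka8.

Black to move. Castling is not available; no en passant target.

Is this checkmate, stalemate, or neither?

Black to move; black king on a8.
In check: no.
King squares — a7: attacked by Bb6; b7: attacked by Qc7; b8: attacked by Qc7.
Legal moves for Black: none.
Not in check and no legal moves → stalemate.

stalemate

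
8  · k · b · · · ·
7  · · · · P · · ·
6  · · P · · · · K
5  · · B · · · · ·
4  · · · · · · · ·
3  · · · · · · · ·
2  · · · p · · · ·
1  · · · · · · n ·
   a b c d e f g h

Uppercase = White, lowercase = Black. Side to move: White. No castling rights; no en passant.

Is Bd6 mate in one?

After Bd6: black king on b8; in check: yes, from the white bishop on d6.
Black has 4 legal replies: Kc8, Ka8, Ka7, Bc7.
In check but a legal move exists → not checkmate.

no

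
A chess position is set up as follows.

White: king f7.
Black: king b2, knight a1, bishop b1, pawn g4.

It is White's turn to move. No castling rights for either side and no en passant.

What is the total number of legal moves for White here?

White to move; king on f7.
In check: no.
Legal moves: Kg8, Kf8, Ke8, Kg7, Ke7, Kf6, Ke6.
Count: 7.

7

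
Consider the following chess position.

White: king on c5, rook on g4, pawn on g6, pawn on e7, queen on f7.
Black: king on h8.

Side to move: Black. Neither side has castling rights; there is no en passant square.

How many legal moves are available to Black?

Black to move; king on h8.
In check: no.
Legal moves: none.
Count: 0.

0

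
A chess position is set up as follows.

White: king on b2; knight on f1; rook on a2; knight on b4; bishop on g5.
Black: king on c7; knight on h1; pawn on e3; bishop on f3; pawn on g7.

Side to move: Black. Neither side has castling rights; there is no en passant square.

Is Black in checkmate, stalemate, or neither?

neither

Black to move; black king on c7.
In check: no.
Legal moves for Black include: Kc8, Kb8, Kd7, Kb7, Kd6, Kb6, Ba8, Bb7, Bc6, Bh5, Bd5, Bg4, Be4, Bg2, Be2, Bd1, Ng3, Nf2, ... (list truncated; more exist).
Black has legal moves and is not in check → neither.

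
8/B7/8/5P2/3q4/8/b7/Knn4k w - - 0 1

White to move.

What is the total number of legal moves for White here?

White to move; king on a1.
In check: yes, from the black queen on d4.
Legal moves: Bxd4.
Count: 1.

1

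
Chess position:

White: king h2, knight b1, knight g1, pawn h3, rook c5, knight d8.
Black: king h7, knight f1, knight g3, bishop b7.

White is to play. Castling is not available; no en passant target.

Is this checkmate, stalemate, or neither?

White to move; white king on h2.
In check: yes, from the black knight on f1.
King squares — g1: own knight; h1: attacked by Ng3; g2: attacked by Bb7; g3: attacked by Nf1; h3: own pawn.
Legal moves for White: none.
In check with no legal moves → checkmate.

checkmate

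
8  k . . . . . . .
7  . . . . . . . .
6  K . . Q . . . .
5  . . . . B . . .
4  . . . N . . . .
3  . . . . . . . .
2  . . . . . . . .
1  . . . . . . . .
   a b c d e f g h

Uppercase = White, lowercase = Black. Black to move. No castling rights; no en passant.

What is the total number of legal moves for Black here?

Black to move; king on a8.
In check: no.
Legal moves: none.
Count: 0.

0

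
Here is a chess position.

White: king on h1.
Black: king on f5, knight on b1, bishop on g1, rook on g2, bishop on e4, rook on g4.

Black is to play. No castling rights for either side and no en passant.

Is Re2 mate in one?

yes

After Re2: white king on h1; in check: yes, from the black bishop on e4.
King squares — g1: attacked by Rg4; g2: attacked by Re2; h2: attacked by Bg1.
White has no legal moves → checkmate.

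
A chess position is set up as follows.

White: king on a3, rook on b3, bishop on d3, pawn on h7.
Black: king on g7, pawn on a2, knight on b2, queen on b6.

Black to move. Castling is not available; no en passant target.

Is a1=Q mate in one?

yes

After a1=Q: white king on a3; in check: yes, from the black queen on a1.
King squares — a2: attacked by Qa1; b2: attacked by Qa1; b3: own rook; a4: attacked by Qa1; b4: attacked by Qb6.
White has no legal moves → checkmate.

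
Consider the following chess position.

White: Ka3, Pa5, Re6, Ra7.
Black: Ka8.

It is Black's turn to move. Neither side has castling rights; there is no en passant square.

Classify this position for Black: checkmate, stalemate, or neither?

Black to move; black king on a8.
In check: yes, from the white rook on a7.
King squares — a7: available; b7: attacked by Ra7; b8: available.
Legal moves for Black: Kb8, Kxa7.
Black is in check but has 2 legal moves → neither.

neither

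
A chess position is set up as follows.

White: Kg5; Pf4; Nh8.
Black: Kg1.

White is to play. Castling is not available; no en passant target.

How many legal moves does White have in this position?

White to move; king on g5.
In check: no.
Legal moves: Nf7, Ng6, Kh6, Kg6, Kf6, Kh5, Kf5, Kh4, Kg4, f5.
Count: 10.

10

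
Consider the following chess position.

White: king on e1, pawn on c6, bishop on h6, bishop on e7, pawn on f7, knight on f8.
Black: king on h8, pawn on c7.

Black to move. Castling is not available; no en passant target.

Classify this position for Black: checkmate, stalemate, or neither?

Black to move; black king on h8.
In check: no.
King squares — g7: attacked by Bh6; h7: attacked by Nf8; g8: attacked by Pf7.
Legal moves for Black: none.
Not in check and no legal moves → stalemate.

stalemate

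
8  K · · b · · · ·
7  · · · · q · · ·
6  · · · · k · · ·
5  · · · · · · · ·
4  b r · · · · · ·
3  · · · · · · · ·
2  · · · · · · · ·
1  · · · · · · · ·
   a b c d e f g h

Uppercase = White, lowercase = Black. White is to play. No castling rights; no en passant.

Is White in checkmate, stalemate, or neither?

stalemate

White to move; white king on a8.
In check: no.
King squares — a7: attacked by Qe7; b7: attacked by Rb4; b8: attacked by Rb4.
Legal moves for White: none.
Not in check and no legal moves → stalemate.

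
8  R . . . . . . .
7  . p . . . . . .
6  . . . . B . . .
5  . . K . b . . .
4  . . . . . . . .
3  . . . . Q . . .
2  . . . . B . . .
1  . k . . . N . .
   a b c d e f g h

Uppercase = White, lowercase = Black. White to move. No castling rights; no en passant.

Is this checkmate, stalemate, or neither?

White to move; white king on c5.
In check: no.
Legal moves for White include: Rh8, Rg8, Rf8, Re8, Rd8, Rc8, Rb8, Ra7, Ra6, Ra5, Ra4, Ra3, Ra2, Ra1+, Bg8, Bc8, Bf7, Bd7, ... (list truncated; more exist).
White has legal moves and is not in check → neither.

neither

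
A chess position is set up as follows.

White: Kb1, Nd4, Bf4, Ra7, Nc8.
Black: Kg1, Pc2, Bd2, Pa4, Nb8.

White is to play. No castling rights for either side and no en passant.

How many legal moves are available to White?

White to move; king on b1.
In check: yes, from the black pawn on c2.
Legal moves: Kxc2, Kb2, Ka2, Ka1, Nxc2.
Count: 5.

5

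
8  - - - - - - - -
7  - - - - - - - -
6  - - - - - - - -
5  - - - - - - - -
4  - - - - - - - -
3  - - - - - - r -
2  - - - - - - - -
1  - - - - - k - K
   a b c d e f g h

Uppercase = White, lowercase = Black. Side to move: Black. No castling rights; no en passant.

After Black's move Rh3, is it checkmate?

After Rh3: white king on h1; in check: yes, from the black rook on h3.
King squares — g1: attacked by Kf1; g2: attacked by Kf1; h2: attacked by Rh3.
White has no legal moves → checkmate.

yes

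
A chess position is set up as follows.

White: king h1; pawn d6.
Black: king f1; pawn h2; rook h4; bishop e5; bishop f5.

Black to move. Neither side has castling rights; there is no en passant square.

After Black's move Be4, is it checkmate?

After Be4: white king on h1; in check: yes, from the black bishop on e4.
King squares — g1: attacked by Kf1; g2: attacked by Kf1; h2: attacked by Rh4.
White has no legal moves → checkmate.

yes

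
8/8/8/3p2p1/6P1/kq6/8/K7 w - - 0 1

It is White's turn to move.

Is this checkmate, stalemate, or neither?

White to move; white king on a1.
In check: no.
King squares — b1: attacked by Qb3; a2: attacked by Ka3; b2: attacked by Ka3.
Legal moves for White: none.
Not in check and no legal moves → stalemate.

stalemate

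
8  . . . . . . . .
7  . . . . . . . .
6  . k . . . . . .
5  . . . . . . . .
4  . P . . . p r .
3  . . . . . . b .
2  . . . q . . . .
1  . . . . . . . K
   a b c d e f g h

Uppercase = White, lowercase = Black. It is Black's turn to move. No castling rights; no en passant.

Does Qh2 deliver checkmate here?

yes

After Qh2: white king on h1; in check: yes, from the black queen on h2.
King squares — g1: attacked by Qh2; g2: attacked by Qh2; h2: attacked by Bg3.
White has no legal moves → checkmate.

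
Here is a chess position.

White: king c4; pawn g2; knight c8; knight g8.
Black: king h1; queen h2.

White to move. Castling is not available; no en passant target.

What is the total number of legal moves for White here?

17

White to move; king on c4.
In check: no.
Legal moves: Nge7, Nh6, Nf6, Nce7, Na7, Nd6, Nb6, Kd5, Kc5, Kb5, Kd4, Kb4, Kd3, Kc3, Kb3, g3, g4.
Count: 17.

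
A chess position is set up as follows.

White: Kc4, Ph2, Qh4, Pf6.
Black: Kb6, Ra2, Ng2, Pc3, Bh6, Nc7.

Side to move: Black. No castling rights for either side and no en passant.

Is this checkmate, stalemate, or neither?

neither

Black to move; black king on b6.
In check: no.
Legal moves for Black include: Ne8, Na8, Ne6, Na6, Nd5, Nb5, Bf8, Bg7, Bg5, Bf4, Be3, Bd2, Bc1, Kb7, Ka7, Kc6, Ka6, Ka5, ... (list truncated; more exist).
Black has legal moves and is not in check → neither.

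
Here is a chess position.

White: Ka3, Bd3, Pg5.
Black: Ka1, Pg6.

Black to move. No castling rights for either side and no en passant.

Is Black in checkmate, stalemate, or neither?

Black to move; black king on a1.
In check: no.
King squares — b1: attacked by Bd3; a2: attacked by Ka3; b2: attacked by Ka3.
Legal moves for Black: none.
Not in check and no legal moves → stalemate.

stalemate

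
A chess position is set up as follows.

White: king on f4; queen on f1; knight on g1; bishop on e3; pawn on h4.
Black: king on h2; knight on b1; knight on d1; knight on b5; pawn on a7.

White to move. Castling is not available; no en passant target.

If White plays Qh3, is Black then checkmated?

yes

After Qh3: black king on h2; in check: yes, from the white queen on h3.
King squares — g1: attacked by Be3; h1: attacked by Qh3; g2: attacked by Qh3; g3: attacked by Qh3; h3: attacked by Ng1.
Black has no legal moves → checkmate.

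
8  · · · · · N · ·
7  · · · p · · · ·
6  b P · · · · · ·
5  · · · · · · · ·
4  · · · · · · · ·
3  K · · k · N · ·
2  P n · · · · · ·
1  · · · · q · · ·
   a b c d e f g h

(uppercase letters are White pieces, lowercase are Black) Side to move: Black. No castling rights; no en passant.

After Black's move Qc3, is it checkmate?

yes

After Qc3: white king on a3; in check: yes, from the black queen on c3.
King squares — a2: own pawn; b2: attacked by Qc3; b3: attacked by Qc3; a4: attacked by Nb2; b4: attacked by Qc3.
White has no legal moves → checkmate.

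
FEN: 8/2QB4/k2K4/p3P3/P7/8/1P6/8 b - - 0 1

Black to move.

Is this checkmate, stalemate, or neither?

Black to move; black king on a6.
In check: no.
King squares — a5: own pawn; b5: attacked by Pa4; b6: attacked by Qc7; a7: attacked by Qc7; b7: attacked by Qc7.
Legal moves for Black: none.
Not in check and no legal moves → stalemate.

stalemate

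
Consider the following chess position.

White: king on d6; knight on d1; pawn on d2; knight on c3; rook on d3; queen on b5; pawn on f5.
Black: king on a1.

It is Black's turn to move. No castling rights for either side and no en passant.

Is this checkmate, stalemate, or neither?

Black to move; black king on a1.
In check: no.
King squares — b1: attacked by Nc3; a2: attacked by Nc3; b2: attacked by Nd1.
Legal moves for Black: none.
Not in check and no legal moves → stalemate.

stalemate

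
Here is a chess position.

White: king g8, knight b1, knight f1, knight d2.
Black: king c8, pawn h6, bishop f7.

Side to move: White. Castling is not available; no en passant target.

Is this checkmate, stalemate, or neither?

White to move; white king on g8.
In check: yes, from the black bishop on f7.
Legal moves for White: Kh8, Kf8, Kh7, Kg7, Kxf7.
White is in check but has 5 legal moves → neither.

neither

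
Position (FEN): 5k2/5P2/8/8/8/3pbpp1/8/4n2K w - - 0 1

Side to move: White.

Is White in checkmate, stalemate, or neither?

stalemate

White to move; white king on h1.
In check: no.
King squares — g1: attacked by Be3; g2: attacked by Ne1; h2: attacked by Pg3.
Legal moves for White: none.
Not in check and no legal moves → stalemate.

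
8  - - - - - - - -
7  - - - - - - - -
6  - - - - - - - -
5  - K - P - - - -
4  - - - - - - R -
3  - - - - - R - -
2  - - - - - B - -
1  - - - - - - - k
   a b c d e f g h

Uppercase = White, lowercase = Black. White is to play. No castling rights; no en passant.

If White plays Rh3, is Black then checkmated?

yes

After Rh3: black king on h1; in check: yes, from the white rook on h3.
King squares — g1: attacked by Bf2; g2: attacked by Rg4; h2: attacked by Rh3.
Black has no legal moves → checkmate.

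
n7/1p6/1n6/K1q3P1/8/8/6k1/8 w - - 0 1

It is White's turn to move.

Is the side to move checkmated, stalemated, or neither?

checkmate

White to move; white king on a5.
In check: yes, from the black queen on c5.
King squares — a4: attacked by Nb6; b4: attacked by Qc5; b5: attacked by Qc5; a6: attacked by Pb7; b6: attacked by Qc5.
Legal moves for White: none.
In check with no legal moves → checkmate.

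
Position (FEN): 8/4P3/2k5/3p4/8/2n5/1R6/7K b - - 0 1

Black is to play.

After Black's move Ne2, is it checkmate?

After Ne2: white king on h1; in check: no.
White is not in check, so this cannot be checkmate.

no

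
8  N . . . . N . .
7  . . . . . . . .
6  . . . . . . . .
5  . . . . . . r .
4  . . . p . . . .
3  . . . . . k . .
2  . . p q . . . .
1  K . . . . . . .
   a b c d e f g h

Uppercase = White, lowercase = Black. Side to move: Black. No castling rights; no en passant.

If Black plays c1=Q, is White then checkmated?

After c1=Q: white king on a1; in check: yes, from the black queen on c1.
King squares — b1: attacked by Qc1; a2: attacked by Qd2; b2: attacked by Qc1.
White has no legal moves → checkmate.

yes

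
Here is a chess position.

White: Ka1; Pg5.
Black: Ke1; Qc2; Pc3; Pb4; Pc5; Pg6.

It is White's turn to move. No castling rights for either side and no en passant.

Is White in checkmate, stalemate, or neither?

stalemate

White to move; white king on a1.
In check: no.
King squares — b1: attacked by Qc2; a2: attacked by Qc2; b2: attacked by Qc2.
Legal moves for White: none.
Not in check and no legal moves → stalemate.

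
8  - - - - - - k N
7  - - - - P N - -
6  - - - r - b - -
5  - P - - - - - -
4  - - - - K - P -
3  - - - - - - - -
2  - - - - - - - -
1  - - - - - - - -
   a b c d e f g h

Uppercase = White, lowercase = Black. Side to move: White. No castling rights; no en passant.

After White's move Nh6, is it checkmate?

no

After Nh6: black king on g8; in check: yes, from the white knight on h6.
Black has 3 legal replies: Kxh8, Kh7, Kg7.
In check but a legal move exists → not checkmate.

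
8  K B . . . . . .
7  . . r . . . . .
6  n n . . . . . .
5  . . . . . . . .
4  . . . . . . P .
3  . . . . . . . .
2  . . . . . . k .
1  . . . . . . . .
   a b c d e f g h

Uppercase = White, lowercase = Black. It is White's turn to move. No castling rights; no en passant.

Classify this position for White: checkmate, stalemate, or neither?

checkmate

White to move; white king on a8.
In check: yes, from the black knight on b6.
King squares — a7: attacked by Rc7; b7: attacked by Rc7; b8: own bishop.
Legal moves for White: none.
In check with no legal moves → checkmate.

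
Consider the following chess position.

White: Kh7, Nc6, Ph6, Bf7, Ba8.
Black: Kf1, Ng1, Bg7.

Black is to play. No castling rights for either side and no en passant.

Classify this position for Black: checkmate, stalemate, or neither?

neither

Black to move; black king on f1.
In check: no.
Legal moves for Black: Bh8, Bf8, Bxh6, Bf6, Be5, Bd4, Bc3, Bb2, Ba1, Nh3, Nf3, Ne2, Kg2, Kf2, Ke2, Ke1.
Black has 16 legal moves and is not in check → neither.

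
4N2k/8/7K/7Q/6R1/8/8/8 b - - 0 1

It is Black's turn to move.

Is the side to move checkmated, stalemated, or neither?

stalemate

Black to move; black king on h8.
In check: no.
King squares — g7: attacked by Rg4; h7: attacked by Kh6; g8: attacked by Rg4.
Legal moves for Black: none.
Not in check and no legal moves → stalemate.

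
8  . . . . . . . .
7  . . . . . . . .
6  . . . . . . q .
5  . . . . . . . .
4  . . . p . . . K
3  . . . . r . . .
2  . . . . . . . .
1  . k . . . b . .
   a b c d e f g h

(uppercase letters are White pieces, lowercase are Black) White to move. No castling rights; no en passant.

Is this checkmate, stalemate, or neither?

White to move; white king on h4.
In check: no.
King squares — g3: attacked by Re3; h3: attacked by Bf1; g4: attacked by Qg6; g5: attacked by Qg6; h5: attacked by Qg6.
Legal moves for White: none.
Not in check and no legal moves → stalemate.

stalemate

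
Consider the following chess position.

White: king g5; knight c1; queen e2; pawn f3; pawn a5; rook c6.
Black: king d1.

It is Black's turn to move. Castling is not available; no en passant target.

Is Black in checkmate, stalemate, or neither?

Black to move; black king on d1.
In check: yes, from the white queen on e2.
King squares — c1: attacked by Rc6; e1: attacked by Qe2; c2: attacked by Qe2; d2: attacked by Qe2; e2: attacked by Nc1.
Legal moves for Black: none.
In check with no legal moves → checkmate.

checkmate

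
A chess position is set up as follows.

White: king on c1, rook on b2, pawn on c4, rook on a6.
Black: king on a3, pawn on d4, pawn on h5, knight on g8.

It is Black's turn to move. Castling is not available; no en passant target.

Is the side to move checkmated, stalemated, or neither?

Black to move; black king on a3.
In check: yes, from the white rook on a6.
King squares — a2: attacked by Rb2; b2: attacked by Kc1; b3: attacked by Rb2; a4: attacked by Ra6; b4: attacked by Rb2.
Legal moves for Black: none.
In check with no legal moves → checkmate.

checkmate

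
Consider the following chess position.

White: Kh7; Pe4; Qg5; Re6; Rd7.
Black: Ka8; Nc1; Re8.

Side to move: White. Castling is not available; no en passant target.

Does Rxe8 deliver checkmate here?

yes

After Rxe8: black king on a8; in check: yes, from the white rook on e8.
King squares — a7: attacked by Rd7; b7: attacked by Rd7; b8: attacked by Re8.
Black has no legal moves → checkmate.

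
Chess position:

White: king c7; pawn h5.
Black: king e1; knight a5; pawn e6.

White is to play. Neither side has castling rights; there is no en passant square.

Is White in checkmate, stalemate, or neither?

White to move; white king on c7.
In check: no.
Legal moves for White: Kd8, Kc8, Kb8, Kd7, Kd6, Kb6, h6.
White has 7 legal moves and is not in check → neither.

neither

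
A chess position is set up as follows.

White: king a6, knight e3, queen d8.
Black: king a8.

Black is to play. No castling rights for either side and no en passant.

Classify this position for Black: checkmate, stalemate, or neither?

Black to move; black king on a8.
In check: yes, from the white queen on d8.
King squares — a7: attacked by Ka6; b7: attacked by Ka6; b8: attacked by Qd8.
Legal moves for Black: none.
In check with no legal moves → checkmate.

checkmate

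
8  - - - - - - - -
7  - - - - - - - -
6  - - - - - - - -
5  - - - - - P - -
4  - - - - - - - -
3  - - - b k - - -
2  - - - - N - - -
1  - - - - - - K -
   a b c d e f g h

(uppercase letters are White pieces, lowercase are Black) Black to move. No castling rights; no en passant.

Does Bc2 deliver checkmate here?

no

After Bc2: white king on g1; in check: no.
White is not in check, so this cannot be checkmate.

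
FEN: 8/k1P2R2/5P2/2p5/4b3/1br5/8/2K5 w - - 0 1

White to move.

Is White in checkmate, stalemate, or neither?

White to move; white king on c1.
In check: yes, from the black rook on c3.
Legal moves for White: Kd2, Kb2.
White is in check but has 2 legal moves → neither.

neither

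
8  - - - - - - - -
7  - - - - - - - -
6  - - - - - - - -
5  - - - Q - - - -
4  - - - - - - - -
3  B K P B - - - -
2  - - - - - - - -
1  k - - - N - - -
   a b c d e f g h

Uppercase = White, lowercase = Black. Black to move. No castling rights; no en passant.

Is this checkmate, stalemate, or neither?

stalemate

Black to move; black king on a1.
In check: no.
King squares — b1: attacked by Bd3; a2: attacked by Kb3; b2: attacked by Ba3.
Legal moves for Black: none.
Not in check and no legal moves → stalemate.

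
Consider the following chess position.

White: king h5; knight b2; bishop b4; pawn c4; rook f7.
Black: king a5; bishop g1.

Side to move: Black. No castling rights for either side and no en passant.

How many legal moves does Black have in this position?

Black to move; king on a5.
In check: yes, from the white bishop on b4.
Legal moves: Kb6, Ka6, Kxb4.
Count: 3.

3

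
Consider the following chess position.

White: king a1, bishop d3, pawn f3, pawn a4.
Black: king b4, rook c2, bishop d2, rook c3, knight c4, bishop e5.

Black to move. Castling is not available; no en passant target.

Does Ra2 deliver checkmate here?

no

After Ra2: white king on a1; in check: yes, from the black rook on a2.
White has 2 legal replies: Kxa2, Kb1.
In check but a legal move exists → not checkmate.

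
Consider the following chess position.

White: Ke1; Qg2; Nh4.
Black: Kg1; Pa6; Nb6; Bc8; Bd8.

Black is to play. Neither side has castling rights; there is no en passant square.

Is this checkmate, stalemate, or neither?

checkmate

Black to move; black king on g1.
In check: yes, from the white queen on g2.
King squares — f1: attacked by Ke1; h1: attacked by Qg2; f2: attacked by Ke1; g2: attacked by Nh4; h2: attacked by Qg2.
Legal moves for Black: none.
In check with no legal moves → checkmate.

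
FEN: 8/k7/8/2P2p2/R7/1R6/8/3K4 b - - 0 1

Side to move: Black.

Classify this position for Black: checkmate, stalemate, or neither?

Black to move; black king on a7.
In check: yes, from the white rook on a4.
King squares — a6: attacked by Ra4; b6: attacked by Rb3; b7: attacked by Rb3; a8: attacked by Ra4; b8: attacked by Rb3.
Legal moves for Black: none.
In check with no legal moves → checkmate.

checkmate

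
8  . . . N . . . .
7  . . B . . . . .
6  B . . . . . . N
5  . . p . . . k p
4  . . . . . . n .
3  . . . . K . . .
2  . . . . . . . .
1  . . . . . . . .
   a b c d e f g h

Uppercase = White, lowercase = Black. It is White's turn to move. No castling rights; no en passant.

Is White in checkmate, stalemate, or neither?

White to move; white king on e3.
In check: yes, from the black knight on g4.
Legal moves for White: Ke4, Kf3, Kd3, Ke2, Kd2, Nxg4.
White is in check but has 6 legal moves → neither.

neither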